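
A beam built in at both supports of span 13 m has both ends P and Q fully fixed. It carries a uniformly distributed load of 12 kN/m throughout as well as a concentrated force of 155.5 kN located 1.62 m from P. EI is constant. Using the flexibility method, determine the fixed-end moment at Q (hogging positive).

Take the two fixed-end moments M_P, M_Q as redundants; the released structure is the simple span PQ.
On the primary (simply-supported) span, the end slopes from the loading are:
  at P: UDL 12: wL³/(24EI) = 1098/EI
  at Q: UDL 12: wL³/(24EI) = 1098/EI
  at P: point load 155.5 at a = 1.62: Pab(L + b)/(6LEI) = 896/EI
  at Q: point load 155.5 at a = 1.62: Pab(L + a)/(6LEI) = 537.3/EI
  θ_P0 = 1995/EI,  θ_Q0 = 1636/EI
Flexibility coefficients: a unit moment at one end gives L/(3EI) there and L/(6EI) at the far end, so f₁₁ = f₂₂ = 4.333/EI and f₁₂ = f₂₁ = 2.167/EI.
Compatibility — zero rotation at each built-in end:
  4.333 M_P + 2.167 M_Q = 1995
  2.167 M_P + 4.333 M_Q = 1636
Solving the pair gives M_P = 362 kN·m and M_Q = 196.5 kN·m (hogging).

M_Q = 196.5 kN·m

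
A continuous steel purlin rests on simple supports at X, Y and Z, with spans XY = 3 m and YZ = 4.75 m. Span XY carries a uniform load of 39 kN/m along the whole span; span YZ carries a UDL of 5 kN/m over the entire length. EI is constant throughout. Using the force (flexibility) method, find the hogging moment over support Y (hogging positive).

M_Y = 25.63 kN·m

Release continuity at Y by inserting a hinge; the redundant is the internal moment M_Y. The primary structure is two simply-supported spans XY and YZ.
Discontinuity in slope at Y on the released structure — sum the simple-span end rotations:
  span XY: UDL 39: wL³/(24EI) = 43.88/EI
  span YZ: UDL 5: wL³/(24EI) = 22.33/EI
  relative rotation θ_0 = (43.88 + 22.33)/EI = 66.2/EI
A unit hogging moment at Y produces rotation L₁/(3EI) + L₂/(3EI) = 2.583/EI.
Slope continuity at Y: θ_0 = M_Y·2.583/EI, so M_Y = 66.2/2.583 = 25.63 kN·m (hogging).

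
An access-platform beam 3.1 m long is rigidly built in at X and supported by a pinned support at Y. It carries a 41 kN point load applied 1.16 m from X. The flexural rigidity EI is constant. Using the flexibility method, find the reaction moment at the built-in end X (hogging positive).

Take the reaction at Y as the redundant and release it; the primary structure is a cantilever fixed at X.
Primary-structure tip deflection at Y by superposition:
  point load 41 at a = 1.16: Pa²(3L − a)/(6EI) = 74.85/EI
Flexibility coefficient — unit upward force at Y: δ_{YY} = L³/(3EI) = 9.93/EI.
The prop prevents deflection at Y: R_Y = δ_0/δ_{YY} = 74.85/9.93 = 7.537 kN.
Moment equilibrium about X: M_X = Σ(load moments about X) − R_Y·L = 47.56 − 7.537×3.1 = 24.19 kN·m.

M_X = 24.19 kN·m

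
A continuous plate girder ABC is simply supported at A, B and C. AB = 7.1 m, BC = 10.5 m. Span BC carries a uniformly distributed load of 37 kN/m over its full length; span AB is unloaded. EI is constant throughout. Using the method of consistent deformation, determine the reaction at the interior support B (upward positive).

Release continuity at B by inserting a hinge; the redundant is the internal moment M_B. The primary structure is two simply-supported spans AB and BC.
Discontinuity in slope at B on the released structure — sum the simple-span end rotations:
  span BC: UDL 37: wL³/(24EI) = 1785/EI
  relative rotation θ_0 = (0 + 1785)/EI = 1785/EI
A unit hogging moment at B produces rotation L₁/(3EI) + L₂/(3EI) = 5.867/EI.
Compatibility: M_B·(L₁+L₂)/(3EI) = θ_0, giving M_B = 304.2 kN·m (hogging).
Span AB, ΣM about A with M_B applied at B: R_B^{AB}·7.1 = 0 + 304.2, so R_B^{AB} = 42.85 kN and R_A = 0 − 42.85 = -42.85 kN.
Span BC, ΣM about C: R_B^{BC}·10.5 = 2040 + 304.2, so R_B^{BC} = 223.2 kN and R_C = 388.5 − 223.2 = 165.3 kN.
R_B = 42.85 + 223.2 = 266.1 kN.

R_B = 266.1 kN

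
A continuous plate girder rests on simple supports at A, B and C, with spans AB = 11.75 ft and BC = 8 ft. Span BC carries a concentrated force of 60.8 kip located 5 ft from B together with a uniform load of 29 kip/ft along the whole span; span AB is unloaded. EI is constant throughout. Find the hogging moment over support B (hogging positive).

Release continuity at B by inserting a hinge; the redundant is the internal moment M_B. The primary structure is two simply-supported spans AB and BC.
Rotations at B on the released spans (each span's end-slope, ×1/EI):
  span BC: point load 60.8 at a = 5: Pab(L + b)/(6LEI) = 209/EI
  span BC: UDL 29: wL³/(24EI) = 618.7/EI
  relative rotation θ_0 = (0 + 827.7)/EI = 827.7/EI
A unit hogging moment at B produces rotation L₁/(3EI) + L₂/(3EI) = 6.583/EI.
Slope continuity at B: θ_0 = M_B·6.583/EI, so M_B = 827.7/6.583 = 125.7 kip·ft (hogging).

M_B = 125.7 kip·ft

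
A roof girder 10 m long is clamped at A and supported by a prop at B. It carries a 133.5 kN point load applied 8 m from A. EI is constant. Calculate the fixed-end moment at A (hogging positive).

Choose R_B as the redundant. The primary structure is the cantilever fixed at A.
Downward deflection at the released point B due to the loads:
  point load 133.5 at a = 8: Pa²(3L − a)/(6EI) = 31328/EI
Tip deflection under a unit load at B: L³/(3EI) = 333.3/EI.
The prop prevents deflection at B: R_B = δ_0/δ_{BB} = 31328/333.3 = 93.98 kN.
Moment equilibrium about A: M_A = Σ(load moments about A) − R_B·L = 1068 − 93.98×10 = 128.2 kN·m.

M_A = 128.2 kN·m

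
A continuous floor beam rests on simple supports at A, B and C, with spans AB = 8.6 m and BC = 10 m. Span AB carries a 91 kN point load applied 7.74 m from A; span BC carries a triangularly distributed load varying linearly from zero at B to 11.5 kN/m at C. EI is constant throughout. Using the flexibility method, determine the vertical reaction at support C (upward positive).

R_C = 31.63 kN

Take M_B as the redundant. Released structure: two simple spans AB and BC with a hinge at B.
Discontinuity in slope at B on the released structure — sum the simple-span end rotations:
  span AB: point load 91 at a = 7.74: Pab(L + a)/(6LEI) = 191.8/EI
  span BC: triangular load, peak 11.5: 7w₀L³/(360EI) = 223.6/EI
  relative rotation θ_0 = (191.8 + 223.6)/EI = 415.4/EI
A unit hogging moment at B produces rotation L₁/(3EI) + L₂/(3EI) = 6.2/EI.
Compatibility: M_B·(L₁+L₂)/(3EI) = θ_0, giving M_B = 67 kN·m (hogging).
Span BC, ΣM about C: R_B^{BC}·10 = 191.7 + 67, so R_B^{BC} = 25.87 kN and R_C = 57.5 − 25.87 = 31.63 kN.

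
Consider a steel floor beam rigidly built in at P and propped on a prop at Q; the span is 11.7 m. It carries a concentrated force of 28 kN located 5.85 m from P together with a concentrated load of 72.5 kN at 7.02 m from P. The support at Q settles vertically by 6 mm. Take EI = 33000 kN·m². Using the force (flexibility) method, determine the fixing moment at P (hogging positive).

M_P = 208.3 kN·m

Take the reaction at Q as the redundant and release it; the primary structure is a cantilever fixed at P.
Primary-structure tip deflection at Q by superposition:
  point load 28 at a = 5.85: Pa²(3L − a)/(6EI) = 4671/EI
  point load 72.5 at a = 7.02: Pa²(3L − a)/(6EI) = 16721/EI
  δ_0 = 21392/EI
Flexibility coefficient — unit upward force at Q: δ_{QQ} = L³/(3EI) = 533.9/EI.
With EI = 33000 kN·m²: δ_0 = 0.64825 m and δ_{QQ} = 0.016178 m/kN.
Compatibility — the beam at Q must follow the support down by 0.006 m: δ_0 − R_Q·δ_{QQ} = 0.006, so R_Q = (0.64825 − 0.006)/0.016178 = 39.7 kN.
Moment equilibrium about P: M_P = Σ(load moments about P) − R_Q·L = 672.8 − 39.7×11.7 = 208.3 kN·m.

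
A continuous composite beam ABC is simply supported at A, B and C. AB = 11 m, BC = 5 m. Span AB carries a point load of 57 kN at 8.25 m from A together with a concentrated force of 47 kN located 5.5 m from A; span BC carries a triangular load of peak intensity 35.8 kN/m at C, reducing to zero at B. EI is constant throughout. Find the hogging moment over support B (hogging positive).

M_B = 153.7 kN·m

Insert a hinge at B; M_B is the redundant, and each span becomes simply supported.
Discontinuity in slope at B on the released structure — sum the simple-span end rotations:
  span AB: point load 57 at a = 8.25: Pab(L + a)/(6LEI) = 377.2/EI
  span AB: point load 47 at a = 5.5: Pab(L + a)/(6LEI) = 355.4/EI
  span BC: triangular load, peak 35.8: 7w₀L³/(360EI) = 87.01/EI
  relative rotation θ_0 = (732.6 + 87.01)/EI = 819.6/EI
A unit hogging moment at B produces rotation L₁/(3EI) + L₂/(3EI) = 5.333/EI.
Compatibility: M_B·(L₁+L₂)/(3EI) = θ_0, giving M_B = 153.7 kN·m (hogging).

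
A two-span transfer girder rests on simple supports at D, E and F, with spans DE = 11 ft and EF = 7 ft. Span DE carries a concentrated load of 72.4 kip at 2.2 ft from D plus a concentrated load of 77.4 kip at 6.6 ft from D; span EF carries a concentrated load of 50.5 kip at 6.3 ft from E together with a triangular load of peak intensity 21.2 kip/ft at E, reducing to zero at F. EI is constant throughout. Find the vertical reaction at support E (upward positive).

R_E = 157.6 kip

Take M_E as the redundant. Released structure: two simple spans DE and EF with a hinge at E.
Discontinuity in slope at E on the released structure — sum the simple-span end rotations:
  span DE: point load 72.4 at a = 2.2: Pab(L + a)/(6LEI) = 280.3/EI
  span DE: point load 77.4 at a = 6.6: Pab(L + a)/(6LEI) = 599.4/EI
  span EF: point load 50.5 at a = 6.3: Pab(L + b)/(6LEI) = 40.83/EI
  span EF: triangular load, peak 21.2: w₀L³/(45EI) = 161.6/EI
  relative rotation θ_0 = (879.7 + 202.4)/EI = 1082/EI
A unit hogging moment at E produces rotation L₁/(3EI) + L₂/(3EI) = 6/EI.
Compatibility: M_E·(L₁+L₂)/(3EI) = θ_0, giving M_E = 180.4 kip·ft (hogging).
Span DE, ΣM about D with M_E applied at E: R_E^{DE}·11 = 670.1 + 180.4, so R_E^{DE} = 77.32 kip and R_D = 149.8 − 77.32 = 72.48 kip.
Span EF, ΣM about F: R_E^{EF}·7 = 381.6 + 180.4, so R_E^{EF} = 80.28 kip and R_F = 124.7 − 80.28 = 44.42 kip.
R_E = 77.32 + 80.28 = 157.6 kip.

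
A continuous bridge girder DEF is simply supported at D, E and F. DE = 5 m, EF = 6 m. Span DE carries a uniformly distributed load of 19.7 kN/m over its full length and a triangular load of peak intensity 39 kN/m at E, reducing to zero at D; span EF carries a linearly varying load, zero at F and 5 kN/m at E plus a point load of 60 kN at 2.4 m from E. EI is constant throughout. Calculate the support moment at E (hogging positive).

Take M_E as the redundant. Released structure: two simple spans DE and EF with a hinge at E.
Rotations at E on the released spans (each span's end-slope, ×1/EI):
  span DE: UDL 19.7: wL³/(24EI) = 102.6/EI
  span DE: triangular load, peak 39: w₀L³/(45EI) = 108.3/EI
  span EF: triangular load, peak 5: w₀L³/(45EI) = 24/EI
  span EF: point load 60 at a = 2.4: Pab(L + b)/(6LEI) = 138.2/EI
  relative rotation θ_0 = (210.9 + 162.2)/EI = 373.2/EI
A unit hogging moment at E produces rotation L₁/(3EI) + L₂/(3EI) = 3.667/EI.
Compatibility: M_E·(L₁+L₂)/(3EI) = θ_0, giving M_E = 101.8 kN·m (hogging).

M_E = 101.8 kN·m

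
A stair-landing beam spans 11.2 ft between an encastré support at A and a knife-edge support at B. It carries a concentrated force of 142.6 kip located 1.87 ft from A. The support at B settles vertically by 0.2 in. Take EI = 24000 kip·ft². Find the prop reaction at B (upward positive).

Take the reaction at B as the redundant and release it; the primary structure is a cantilever fixed at A.
Primary-structure tip deflection at B by superposition:
  point load 142.6 at a = 1.87: Pa²(3L − a)/(6EI) = 2637/EI
Flexibility coefficient — unit upward force at B: δ_{BB} = L³/(3EI) = 468.3/EI.
With EI = 24000 kip·ft²: δ_0 = 0.10988 ft and δ_{BB} = 0.019513 ft/kip.
Compatibility — the beam at B must follow the support down by 0.01667 ft: δ_0 − R_B·δ_{BB} = 0.01667, so R_B = (0.10988 − 0.01667)/0.019513 = 4.777 kip.

R_B = 4.777 kip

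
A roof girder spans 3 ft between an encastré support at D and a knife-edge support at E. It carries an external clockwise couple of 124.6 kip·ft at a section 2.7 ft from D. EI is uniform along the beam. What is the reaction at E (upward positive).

Take the reaction at E as the redundant and release it; the primary structure is a cantilever fixed at D.
Downward deflection at the released point E due to the loads:
  clockwise couple 124.6 at a = 2.7: M₀a(2L − a)/(2EI) = 555.1/EI
Flexibility coefficient — unit upward force at E: δ_{EE} = L³/(3EI) = 9/EI.
Compatibility at E: δ_0 − R_E·δ_{EE} = 0, so R_E = 555.1/9 = 61.68 kip.

R_E = 61.68 kip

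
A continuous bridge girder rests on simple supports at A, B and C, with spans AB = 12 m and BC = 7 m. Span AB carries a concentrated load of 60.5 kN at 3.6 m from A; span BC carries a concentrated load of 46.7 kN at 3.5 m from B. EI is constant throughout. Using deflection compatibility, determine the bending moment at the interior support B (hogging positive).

Insert a hinge at B; M_B is the redundant, and each span becomes simply supported.
End slopes at the hinge B, treating each span as simply supported:
  span AB: point load 60.5 at a = 3.6: Pab(L + a)/(6LEI) = 396.4/EI
  span BC: point load 46.7 at a = 3.5: Pab(L + b)/(6LEI) = 143/EI
  relative rotation θ_0 = (396.4 + 143)/EI = 539.4/EI
A unit hogging moment at B produces rotation L₁/(3EI) + L₂/(3EI) = 6.333/EI.
Compatibility: M_B·(L₁+L₂)/(3EI) = θ_0, giving M_B = 85.17 kN·m (hogging).

M_B = 85.17 kN·m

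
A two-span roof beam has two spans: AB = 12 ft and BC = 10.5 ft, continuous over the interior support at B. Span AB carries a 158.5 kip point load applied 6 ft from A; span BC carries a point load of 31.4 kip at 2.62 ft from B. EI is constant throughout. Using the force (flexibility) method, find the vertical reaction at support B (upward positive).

Insert a hinge at B; M_B is the redundant, and each span becomes simply supported.
Discontinuity in slope at B on the released structure — sum the simple-span end rotations:
  span AB: point load 158.5 at a = 6: Pab(L + a)/(6LEI) = 1426/EI
  span BC: point load 31.4 at a = 2.62: Pab(L + b)/(6LEI) = 189.1/EI
  relative rotation θ_0 = (1426 + 189.1)/EI = 1616/EI
A unit hogging moment at B produces rotation L₁/(3EI) + L₂/(3EI) = 7.5/EI.
Compatibility: M_B·(L₁+L₂)/(3EI) = θ_0, giving M_B = 215.4 kip·ft (hogging).
Span AB, ΣM about A with M_B applied at B: R_B^{AB}·12 = 951 + 215.4, so R_B^{AB} = 97.2 kip and R_A = 158.5 − 97.2 = 61.3 kip.
Span BC, ΣM about C: R_B^{BC}·10.5 = 247.4 + 215.4, so R_B^{BC} = 44.08 kip and R_C = 31.4 − 44.08 = -12.68 kip.
R_B = 97.2 + 44.08 = 141.3 kip.

R_B = 141.3 kip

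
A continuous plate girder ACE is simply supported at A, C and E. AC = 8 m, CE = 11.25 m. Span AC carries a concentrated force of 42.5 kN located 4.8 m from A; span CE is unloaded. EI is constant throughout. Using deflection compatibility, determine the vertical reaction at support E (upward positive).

Insert a hinge at C; M_C is the redundant, and each span becomes simply supported.
End slopes at the hinge C, treating each span as simply supported:
  span AC: point load 42.5 at a = 4.8: Pab(L + a)/(6LEI) = 174.1/EI
  relative rotation θ_0 = (174.1 + 0)/EI = 174.1/EI
A unit hogging moment at C produces rotation L₁/(3EI) + L₂/(3EI) = 6.417/EI.
Slope continuity at C: θ_0 = M_C·6.417/EI, so M_C = 174.1/6.417 = 27.13 kN·m (hogging).
Span CE, ΣM about E: R_C^{CE}·11.25 = 0 + 27.13, so R_C^{CE} = 2.411 kN and R_E = 0 − 2.411 = -2.411 kN.

R_E = -2.411 kN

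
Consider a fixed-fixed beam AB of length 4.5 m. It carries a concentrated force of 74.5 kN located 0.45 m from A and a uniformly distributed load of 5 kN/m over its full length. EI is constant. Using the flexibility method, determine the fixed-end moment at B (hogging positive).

M_B = 11.45 kN·m

Release both end moments; the primary structure is a simply-supported span AB with redundants M_A and M_B.
End rotations of the released simple span under the applied load (×1/EI):
  at A: point load 74.5 at a = 0.45: Pab(L + b)/(6LEI) = 43/EI
  at B: point load 74.5 at a = 0.45: Pab(L + a)/(6LEI) = 24.89/EI
  at A: UDL 5: wL³/(24EI) = 18.98/EI
  at B: UDL 5: wL³/(24EI) = 18.98/EI
  θ_A0 = 61.98/EI,  θ_B0 = 43.88/EI
Flexibility coefficients: a unit moment at one end gives L/(3EI) there and L/(6EI) at the far end, so f₁₁ = f₂₂ = 1.5/EI and f₁₂ = f₂₁ = 0.75/EI.
Compatibility — zero rotation at each built-in end:
  1.5 M_A + 0.75 M_B = 61.98
  0.75 M_A + 1.5 M_B = 43.88
Solving the pair gives M_A = 35.59 kN·m and M_B = 11.45 kN·m (hogging).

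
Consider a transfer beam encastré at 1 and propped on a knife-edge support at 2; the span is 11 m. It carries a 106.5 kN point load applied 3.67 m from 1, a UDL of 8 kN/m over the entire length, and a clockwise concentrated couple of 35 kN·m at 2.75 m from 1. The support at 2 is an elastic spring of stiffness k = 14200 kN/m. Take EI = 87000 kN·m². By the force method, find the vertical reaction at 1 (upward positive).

R_1 = 144.3 kN

Take the reaction at 2 as the redundant and release it; the primary structure is a cantilever fixed at 1.
Deflection at 2 on the released cantilever, summing each load's contribution:
  point load 106.5 at a = 3.67: Pa²(3L − a)/(6EI) = 7012/EI
  UDL 8: wL⁴/(8EI) = 14641/EI
  clockwise couple 35 at a = 2.75: M₀a(2L − a)/(2EI) = 926.4/EI
  δ_0 = 22579/EI
Flexibility coefficient — unit upward force at 2: δ_{22} = L³/(3EI) = 443.7/EI.
With EI = 87000 kN·m²: δ_0 = 0.25953 m and δ_{22} = 0.0051 m/kN.
Compatibility — the spring shortens by R_2/k under the reaction it provides: δ_0 − R_2·δ_{22} = R_2/k. With 1/k = 0.00007 m/kN, R_2 = δ_0 / (δ_{22} + 1/k) = 0.25953 / (0.0051 + 0.00007) = 50.2 kN.
Vertical equilibrium: R_1 = ΣP − R_2 = 194.5 − 50.2 = 144.3 kN.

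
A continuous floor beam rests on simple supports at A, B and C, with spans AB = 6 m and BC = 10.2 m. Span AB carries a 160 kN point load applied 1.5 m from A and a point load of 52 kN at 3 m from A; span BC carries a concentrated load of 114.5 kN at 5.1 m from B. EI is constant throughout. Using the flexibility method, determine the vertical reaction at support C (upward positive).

R_C = 37.52 kN

Insert a hinge at B; M_B is the redundant, and each span becomes simply supported.
Rotations at B on the released spans (each span's end-slope, ×1/EI):
  span AB: point load 160 at a = 1.5: Pab(L + a)/(6LEI) = 225/EI
  span AB: point load 52 at a = 3: Pab(L + a)/(6LEI) = 117/EI
  span BC: point load 114.5 at a = 5.1: Pab(L + b)/(6LEI) = 744.5/EI
  relative rotation θ_0 = (342 + 744.5)/EI = 1087/EI
A unit hogging moment at B produces rotation L₁/(3EI) + L₂/(3EI) = 5.4/EI.
Compatibility: M_B·(L₁+L₂)/(3EI) = θ_0, giving M_B = 201.2 kN·m (hogging).
Span BC, ΣM about C: R_B^{BC}·10.2 = 584 + 201.2, so R_B^{BC} = 76.98 kN and R_C = 114.5 − 76.98 = 37.52 kN.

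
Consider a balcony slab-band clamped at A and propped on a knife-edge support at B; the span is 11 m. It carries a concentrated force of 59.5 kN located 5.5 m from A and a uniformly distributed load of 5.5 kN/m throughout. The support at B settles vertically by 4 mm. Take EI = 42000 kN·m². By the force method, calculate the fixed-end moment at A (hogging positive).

M_A = 210.1 kN·m

Release the roller at B. Primary structure: cantilever fixed at A.
Downward deflection at the released point B due to the loads:
  point load 59.5 at a = 5.5: Pa²(3L − a)/(6EI) = 8249/EI
  UDL 5.5: wL⁴/(8EI) = 10066/EI
  δ_0 = 18315/EI
Tip deflection under a unit load at B: L³/(3EI) = 443.7/EI.
With EI = 42000 kN·m²: δ_0 = 0.43607 m and δ_{BB} = 0.010563 m/kN.
Compatibility — the beam at B must follow the support down by 0.004 m: δ_0 − R_B·δ_{BB} = 0.004, so R_B = (0.43607 − 0.004)/0.010563 = 40.9 kN.
Moment equilibrium about A: M_A = Σ(load moments about A) − R_B·L = 660 − 40.9×11 = 210.1 kN·m.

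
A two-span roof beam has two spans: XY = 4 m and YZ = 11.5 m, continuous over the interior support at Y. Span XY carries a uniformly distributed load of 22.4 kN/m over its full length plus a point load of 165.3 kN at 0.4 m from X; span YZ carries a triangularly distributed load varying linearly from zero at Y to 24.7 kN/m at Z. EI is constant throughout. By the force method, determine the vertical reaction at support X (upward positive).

Take M_Y as the redundant. Released structure: two simple spans XY and YZ with a hinge at Y.
End slopes at the hinge Y, treating each span as simply supported:
  span XY: UDL 22.4: wL³/(24EI) = 59.73/EI
  span XY: point load 165.3 at a = 0.4: Pab(L + a)/(6LEI) = 43.64/EI
  span YZ: triangular load, peak 24.7: 7w₀L³/(360EI) = 730.4/EI
  relative rotation θ_0 = (103.4 + 730.4)/EI = 833.8/EI
A unit hogging moment at Y produces rotation L₁/(3EI) + L₂/(3EI) = 5.167/EI.
Compatibility: M_Y·(L₁+L₂)/(3EI) = θ_0, giving M_Y = 161.4 kN·m (hogging).
Span XY, ΣM about X with M_Y applied at Y: R_Y^{XY}·4 = 245.3 + 161.4, so R_Y^{XY} = 101.7 kN and R_X = 254.9 − 101.7 = 153.2 kN.

R_X = 153.2 kN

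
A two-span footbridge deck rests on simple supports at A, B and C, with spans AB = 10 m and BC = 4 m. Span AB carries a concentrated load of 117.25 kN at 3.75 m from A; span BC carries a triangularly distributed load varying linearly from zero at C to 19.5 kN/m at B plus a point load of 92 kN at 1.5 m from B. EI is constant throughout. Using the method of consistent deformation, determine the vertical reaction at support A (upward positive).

Insert a hinge at B; M_B is the redundant, and each span becomes simply supported.
Discontinuity in slope at B on the released structure — sum the simple-span end rotations:
  span AB: point load 117.25 at a = 3.75: Pab(L + a)/(6LEI) = 629.8/EI
  span BC: triangular load, peak 19.5: w₀L³/(45EI) = 27.73/EI
  span BC: point load 92 at a = 1.5: Pab(L + b)/(6LEI) = 93.44/EI
  relative rotation θ_0 = (629.8 + 121.2)/EI = 750.9/EI
A unit hogging moment at B produces rotation L₁/(3EI) + L₂/(3EI) = 4.667/EI.
Slope continuity at B: θ_0 = M_B·4.667/EI, so M_B = 750.9/4.667 = 160.9 kN·m (hogging).
Span AB, ΣM about A with M_B applied at B: R_B^{AB}·10 = 439.7 + 160.9, so R_B^{AB} = 60.06 kN and R_A = 117.2 − 60.06 = 57.19 kN.

R_A = 57.19 kN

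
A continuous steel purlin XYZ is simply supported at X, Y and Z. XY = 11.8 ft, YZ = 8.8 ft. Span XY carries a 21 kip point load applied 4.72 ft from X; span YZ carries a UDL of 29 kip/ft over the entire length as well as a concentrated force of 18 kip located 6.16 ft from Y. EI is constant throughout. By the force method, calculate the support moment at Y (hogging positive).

Release continuity at Y by inserting a hinge; the redundant is the internal moment M_Y. The primary structure is two simply-supported spans XY and YZ.
Rotations at Y on the released spans (each span's end-slope, ×1/EI):
  span XY: point load 21 at a = 4.72: Pab(L + a)/(6LEI) = 163.7/EI
  span YZ: UDL 29: wL³/(24EI) = 823.4/EI
  span YZ: point load 18 at a = 6.16: Pab(L + b)/(6LEI) = 63.42/EI
  relative rotation θ_0 = (163.7 + 886.9)/EI = 1051/EI
A unit hogging moment at Y produces rotation L₁/(3EI) + L₂/(3EI) = 6.867/EI.
Slope continuity at Y: θ_0 = M_Y·6.867/EI, so M_Y = 1051/6.867 = 153 kip·ft (hogging).

M_Y = 153 kip·ft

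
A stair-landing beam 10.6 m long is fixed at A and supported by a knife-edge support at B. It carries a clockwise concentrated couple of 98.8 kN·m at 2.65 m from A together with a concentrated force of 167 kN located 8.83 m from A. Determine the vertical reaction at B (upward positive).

R_B = 131.7 kN

Remove the prop at B; the released (primary) structure is a cantilever built in at A.
Free-end deflection of the primary structure under the applied loading (downward +):
  clockwise couple 98.8 at a = 2.65: M₀a(2L − a)/(2EI) = 2428/EI
  point load 167 at a = 8.83: Pa²(3L − a)/(6EI) = 49848/EI
  δ_0 = 52276/EI
Tip deflection under a unit load at B: L³/(3EI) = 397/EI.
The prop prevents deflection at B: R_B = δ_0/δ_{BB} = 52276/397 = 131.7 kN.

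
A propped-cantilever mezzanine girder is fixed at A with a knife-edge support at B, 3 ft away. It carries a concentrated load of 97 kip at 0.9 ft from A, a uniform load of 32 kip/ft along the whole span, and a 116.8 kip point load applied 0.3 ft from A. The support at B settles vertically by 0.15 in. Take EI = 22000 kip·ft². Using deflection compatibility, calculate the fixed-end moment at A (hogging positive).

M_A = 209.6 kip·ft

Release the roller at B. Primary structure: cantilever fixed at A.
Primary-structure tip deflection at B by superposition:
  point load 97 at a = 0.9: Pa²(3L − a)/(6EI) = 106.1/EI
  UDL 32: wL⁴/(8EI) = 324/EI
  point load 116.8 at a = 0.3: Pa²(3L − a)/(6EI) = 15.24/EI
  δ_0 = 445.3/EI
Flexibility coefficient — unit upward force at B: δ_{BB} = L³/(3EI) = 9/EI.
With EI = 22000 kip·ft²: δ_0 = 0.020241 ft and δ_{BB} = 0.000409 ft/kip.
Compatibility — the beam at B must follow the support down by 0.0125 ft: δ_0 − R_B·δ_{BB} = 0.0125, so R_B = (0.020241 − 0.0125)/0.000409 = 18.92 kip.
Moment equilibrium about A: M_A = Σ(load moments about A) − R_B·L = 266.3 − 18.92×3 = 209.6 kip·ft.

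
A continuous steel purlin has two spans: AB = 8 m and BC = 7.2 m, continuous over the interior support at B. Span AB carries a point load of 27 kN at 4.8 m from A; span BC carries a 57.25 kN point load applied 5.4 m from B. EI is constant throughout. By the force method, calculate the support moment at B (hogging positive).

Release continuity at B by inserting a hinge; the redundant is the internal moment M_B. The primary structure is two simply-supported spans AB and BC.
Rotations at B on the released spans (each span's end-slope, ×1/EI):
  span AB: point load 27 at a = 4.8: Pab(L + a)/(6LEI) = 110.6/EI
  span BC: point load 57.25 at a = 5.4: Pab(L + b)/(6LEI) = 115.9/EI
  relative rotation θ_0 = (110.6 + 115.9)/EI = 226.5/EI
A unit hogging moment at B produces rotation L₁/(3EI) + L₂/(3EI) = 5.067/EI.
Slope continuity at B: θ_0 = M_B·5.067/EI, so M_B = 226.5/5.067 = 44.71 kN·m (hogging).

M_B = 44.71 kN·m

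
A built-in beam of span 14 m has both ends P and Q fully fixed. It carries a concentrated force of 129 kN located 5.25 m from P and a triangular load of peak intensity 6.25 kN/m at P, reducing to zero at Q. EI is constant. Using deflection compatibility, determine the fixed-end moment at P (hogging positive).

Take the two fixed-end moments M_P, M_Q as redundants; the released structure is the simple span PQ.
On the primary (simply-supported) span, the end slopes from the loading are:
  at P: point load 129 at a = 5.25: Pab(L + b)/(6LEI) = 1605/EI
  at Q: point load 129 at a = 5.25: Pab(L + a)/(6LEI) = 1358/EI
  at P: triangular load, peak 6.25: w₀L³/(45EI) = 381.1/EI
  at Q: triangular load, peak 6.25: 7w₀L³/(360EI) = 333.5/EI
  θ_P0 = 1986/EI,  θ_Q0 = 1691/EI
Flexibility coefficients: a unit moment at one end gives L/(3EI) there and L/(6EI) at the far end, so f₁₁ = f₂₂ = 4.667/EI and f₁₂ = f₂₁ = 2.333/EI.
Compatibility — zero rotation at each built-in end:
  4.667 M_P + 2.333 M_Q = 1986
  2.333 M_P + 4.667 M_Q = 1691
Solving the pair gives M_P = 325.8 kN·m and M_Q = 199.6 kN·m (hogging).

M_P = 325.8 kN·m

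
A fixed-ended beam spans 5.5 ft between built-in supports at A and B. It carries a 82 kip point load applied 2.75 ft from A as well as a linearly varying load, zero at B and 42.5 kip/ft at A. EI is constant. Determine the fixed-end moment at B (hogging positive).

Release both end moments; the primary structure is a simply-supported span AB with redundants M_A and M_B.
Simple-span end rotations at A and B under the given loads:
  at A: point load 82 at a = 2.75: Pab(L + b)/(6LEI) = 155/EI
  at B: point load 82 at a = 2.75: Pab(L + a)/(6LEI) = 155/EI
  at A: triangular load, peak 42.5: w₀L³/(45EI) = 157.1/EI
  at B: triangular load, peak 42.5: 7w₀L³/(360EI) = 137.5/EI
  θ_A0 = 312.2/EI,  θ_B0 = 292.5/EI
Flexibility coefficients: a unit moment at one end gives L/(3EI) there and L/(6EI) at the far end, so f₁₁ = f₂₂ = 1.833/EI and f₁₂ = f₂₁ = 0.9167/EI.
Compatibility — zero rotation at each built-in end:
  1.833 M_A + 0.9167 M_B = 312.2
  0.9167 M_A + 1.833 M_B = 292.5
Solving the pair gives M_A = 120.7 kip·ft and M_B = 99.23 kip·ft (hogging).

M_B = 99.23 kip·ft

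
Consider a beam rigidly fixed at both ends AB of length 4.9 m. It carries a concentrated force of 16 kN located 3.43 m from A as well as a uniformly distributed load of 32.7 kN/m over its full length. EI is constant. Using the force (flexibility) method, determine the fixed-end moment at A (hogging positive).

Take the two fixed-end moments M_A, M_B as redundants; the released structure is the simple span AB.
End rotations of the released simple span under the applied load (×1/EI):
  at A: point load 16 at a = 3.43: Pab(L + b)/(6LEI) = 17.48/EI
  at B: point load 16 at a = 3.43: Pab(L + a)/(6LEI) = 22.86/EI
  at A: UDL 32.7: wL³/(24EI) = 160.3/EI
  at B: UDL 32.7: wL³/(24EI) = 160.3/EI
  θ_A0 = 177.8/EI,  θ_B0 = 183.2/EI
Flexibility coefficients: a unit moment at one end gives L/(3EI) there and L/(6EI) at the far end, so f₁₁ = f₂₂ = 1.633/EI and f₁₂ = f₂₁ = 0.8167/EI.
Compatibility — zero rotation at each built-in end:
  1.633 M_A + 0.8167 M_B = 177.8
  0.8167 M_A + 1.633 M_B = 183.2
Solving the pair gives M_A = 70.37 kN·m and M_B = 76.95 kN·m (hogging).

M_A = 70.37 kN·m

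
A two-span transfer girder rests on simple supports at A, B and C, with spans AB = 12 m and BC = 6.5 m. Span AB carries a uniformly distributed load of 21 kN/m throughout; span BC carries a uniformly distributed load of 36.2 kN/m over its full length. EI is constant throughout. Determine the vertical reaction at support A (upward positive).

R_A = 99.97 kN

Insert a hinge at B; M_B is the redundant, and each span becomes simply supported.
Rotations at B on the released spans (each span's end-slope, ×1/EI):
  span AB: UDL 21: wL³/(24EI) = 1512/EI
  span BC: UDL 36.2: wL³/(24EI) = 414.2/EI
  relative rotation θ_0 = (1512 + 414.2)/EI = 1926/EI
A unit hogging moment at B produces rotation L₁/(3EI) + L₂/(3EI) = 6.167/EI.
Slope continuity at B: θ_0 = M_B·6.167/EI, so M_B = 1926/6.167 = 312.4 kN·m (hogging).
Span AB, ΣM about A with M_B applied at B: R_B^{AB}·12 = 1512 + 312.4, so R_B^{AB} = 152 kN and R_A = 252 − 152 = 99.97 kN.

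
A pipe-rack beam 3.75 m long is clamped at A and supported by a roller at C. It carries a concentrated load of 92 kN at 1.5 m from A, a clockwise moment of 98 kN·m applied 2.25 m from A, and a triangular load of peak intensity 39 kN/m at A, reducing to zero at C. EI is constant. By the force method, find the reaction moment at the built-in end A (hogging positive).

Choose R_C as the redundant. The primary structure is the cantilever fixed at A.
Free-end deflection of the primary structure under the applied loading (downward +):
  point load 92 at a = 1.5: Pa²(3L − a)/(6EI) = 336.4/EI
  clockwise couple 98 at a = 2.25: M₀a(2L − a)/(2EI) = 578.8/EI
  triangular load, peak 39 at the fixed end: w₀L⁴/(30EI) = 257.1/EI
  δ_0 = 1172/EI
Tip deflection under a unit load at C: L³/(3EI) = 17.58/EI.
The prop prevents deflection at C: R_C = δ_0/δ_{CC} = 1172/17.58 = 66.69 kN.
Moment equilibrium about A: M_A = Σ(load moments about A) − R_C·L = 327.4 − 66.69×3.75 = 77.32 kN·m.

M_A = 77.32 kN·m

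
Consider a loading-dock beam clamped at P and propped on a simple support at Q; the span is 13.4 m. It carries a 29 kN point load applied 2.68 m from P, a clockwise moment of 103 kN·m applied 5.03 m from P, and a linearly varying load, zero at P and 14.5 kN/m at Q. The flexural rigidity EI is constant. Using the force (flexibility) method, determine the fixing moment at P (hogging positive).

M_P = 216.6 kN·m

Take the reaction at Q as the redundant and release it; the primary structure is a cantilever fixed at P.
Downward deflection at the released point Q due to the loads:
  point load 29 at a = 2.68: Pa²(3L − a)/(6EI) = 1303/EI
  clockwise couple 103 at a = 5.03: M₀a(2L − a)/(2EI) = 5639/EI
  triangular load, peak 14.5 at the free end: 11w₀L⁴/(120EI) = 42855/EI
  δ_0 = 49797/EI
Flexibility coefficient — unit upward force at Q: δ_{QQ} = L³/(3EI) = 802/EI.
Compatibility at Q: δ_0 − R_Q·δ_{QQ} = 0, so R_Q = 49797/802 = 62.09 kN.
Moment equilibrium about P: M_P = Σ(load moments about P) − R_Q·L = 1049 − 62.09×13.4 = 216.6 kN·m.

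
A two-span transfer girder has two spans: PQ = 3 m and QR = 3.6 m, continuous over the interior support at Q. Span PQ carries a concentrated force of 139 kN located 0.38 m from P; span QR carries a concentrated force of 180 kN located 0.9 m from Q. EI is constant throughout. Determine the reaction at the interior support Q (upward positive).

R_Q = 195.3 kN

Insert a hinge at Q; M_Q is the redundant, and each span becomes simply supported.
Rotations at Q on the released spans (each span's end-slope, ×1/EI):
  span PQ: point load 139 at a = 0.38: Pab(L + a)/(6LEI) = 25.99/EI
  span QR: point load 180 at a = 0.9: Pab(L + b)/(6LEI) = 127.6/EI
  relative rotation θ_0 = (25.99 + 127.6)/EI = 153.6/EI
A unit hogging moment at Q produces rotation L₁/(3EI) + L₂/(3EI) = 2.2/EI.
Slope continuity at Q: θ_0 = M_Q·2.2/EI, so M_Q = 153.6/2.2 = 69.8 kN·m (hogging).
Span PQ, ΣM about P with M_Q applied at Q: R_Q^{PQ}·3 = 52.82 + 69.8, so R_Q^{PQ} = 40.87 kN and R_P = 139 − 40.87 = 98.13 kN.
Span QR, ΣM about R: R_Q^{QR}·3.6 = 486 + 69.8, so R_Q^{QR} = 154.4 kN and R_R = 180 − 154.4 = 25.61 kN.
R_Q = 40.87 + 154.4 = 195.3 kN.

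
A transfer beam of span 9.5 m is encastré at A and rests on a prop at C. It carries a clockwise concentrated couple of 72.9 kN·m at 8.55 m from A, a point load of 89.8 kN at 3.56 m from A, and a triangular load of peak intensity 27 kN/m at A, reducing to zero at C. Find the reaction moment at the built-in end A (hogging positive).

Choose R_C as the redundant. The primary structure is the cantilever fixed at A.
Downward deflection at the released point C due to the loads:
  clockwise couple 72.9 at a = 8.55: M₀a(2L − a)/(2EI) = 3257/EI
  point load 89.8 at a = 3.56: Pa²(3L − a)/(6EI) = 4731/EI
  triangular load, peak 27 at the fixed end: w₀L⁴/(30EI) = 7331/EI
  δ_0 = 15318/EI
Tip deflection under a unit load at C: L³/(3EI) = 285.8/EI.
The prop prevents deflection at C: R_C = δ_0/δ_{CC} = 15318/285.8 = 53.6 kN.
Moment equilibrium about A: M_A = Σ(load moments about A) − R_C·L = 798.7 − 53.6×9.5 = 289.5 kN·m.

M_A = 289.5 kN·m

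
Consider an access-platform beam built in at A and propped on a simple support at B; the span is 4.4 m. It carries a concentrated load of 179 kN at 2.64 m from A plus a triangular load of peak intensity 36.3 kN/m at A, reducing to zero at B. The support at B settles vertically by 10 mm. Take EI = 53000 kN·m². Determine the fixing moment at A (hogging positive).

M_A = 261.3 kN·m

Remove the prop at B; the released (primary) structure is a cantilever built in at A.
Free-end deflection of the primary structure under the applied loading (downward +):
  point load 179 at a = 2.64: Pa²(3L − a)/(6EI) = 2196/EI
  triangular load, peak 36.3 at the fixed end: w₀L⁴/(30EI) = 453.5/EI
  δ_0 = 2649/EI
Tip deflection under a unit load at B: L³/(3EI) = 28.39/EI.
With EI = 53000 kN·m²: δ_0 = 0.049985 m and δ_{BB} = 0.000536 m/kN.
Compatibility — the beam at B must follow the support down by 0.01 m: δ_0 − R_B·δ_{BB} = 0.01, so R_B = (0.049985 − 0.01)/0.000536 = 74.63 kN.
Moment equilibrium about A: M_A = Σ(load moments about A) − R_B·L = 589.7 − 74.63×4.4 = 261.3 kN·m.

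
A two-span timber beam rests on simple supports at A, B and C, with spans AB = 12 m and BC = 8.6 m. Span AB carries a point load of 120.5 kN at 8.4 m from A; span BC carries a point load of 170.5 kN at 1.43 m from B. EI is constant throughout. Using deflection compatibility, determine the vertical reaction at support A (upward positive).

R_A = 17.14 kN

Insert a hinge at B; M_B is the redundant, and each span becomes simply supported.
Discontinuity in slope at B on the released structure — sum the simple-span end rotations:
  span AB: point load 120.5 at a = 8.4: Pab(L + a)/(6LEI) = 1032/EI
  span BC: point load 170.5 at a = 1.43: Pab(L + b)/(6LEI) = 534.3/EI
  relative rotation θ_0 = (1032 + 534.3)/EI = 1567/EI
A unit hogging moment at B produces rotation L₁/(3EI) + L₂/(3EI) = 6.867/EI.
Slope continuity at B: θ_0 = M_B·6.867/EI, so M_B = 1567/6.867 = 228.2 kN·m (hogging).
Span AB, ΣM about A with M_B applied at B: R_B^{AB}·12 = 1012 + 228.2, so R_B^{AB} = 103.4 kN and R_A = 120.5 − 103.4 = 17.14 kN.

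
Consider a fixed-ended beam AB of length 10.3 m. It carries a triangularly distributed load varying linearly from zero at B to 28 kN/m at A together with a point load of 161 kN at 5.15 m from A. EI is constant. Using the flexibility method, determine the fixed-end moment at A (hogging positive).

M_A = 355.8 kN·m

Take the two fixed-end moments M_A, M_B as redundants; the released structure is the simple span AB.
End rotations of the released simple span under the applied load (×1/EI):
  at A: triangular load, peak 28: w₀L³/(45EI) = 679.9/EI
  at B: triangular load, peak 28: 7w₀L³/(360EI) = 594.9/EI
  at A: point load 161 at a = 5.15: Pab(L + b)/(6LEI) = 1068/EI
  at B: point load 161 at a = 5.15: Pab(L + a)/(6LEI) = 1068/EI
  θ_A0 = 1747/EI,  θ_B0 = 1662/EI
Flexibility coefficients: a unit moment at one end gives L/(3EI) there and L/(6EI) at the far end, so f₁₁ = f₂₂ = 3.433/EI and f₁₂ = f₂₁ = 1.717/EI.
Compatibility — zero rotation at each built-in end:
  3.433 M_A + 1.717 M_B = 1747
  1.717 M_A + 3.433 M_B = 1662
Solving the pair gives M_A = 355.8 kN·m and M_B = 306.3 kN·m (hogging).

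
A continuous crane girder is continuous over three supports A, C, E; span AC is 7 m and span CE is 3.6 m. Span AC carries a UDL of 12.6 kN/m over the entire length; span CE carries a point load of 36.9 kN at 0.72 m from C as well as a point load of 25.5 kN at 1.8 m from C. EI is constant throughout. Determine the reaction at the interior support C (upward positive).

Insert a hinge at C; M_C is the redundant, and each span becomes simply supported.
Rotations at C on the released spans (each span's end-slope, ×1/EI):
  span AC: UDL 12.6: wL³/(24EI) = 180.1/EI
  span CE: point load 36.9 at a = 0.72: Pab(L + b)/(6LEI) = 22.95/EI
  span CE: point load 25.5 at a = 1.8: Pab(L + b)/(6LEI) = 20.66/EI
  relative rotation θ_0 = (180.1 + 43.61)/EI = 223.7/EI
A unit hogging moment at C produces rotation L₁/(3EI) + L₂/(3EI) = 3.533/EI.
Compatibility: M_C·(L₁+L₂)/(3EI) = θ_0, giving M_C = 63.31 kN·m (hogging).
Span AC, ΣM about A with M_C applied at C: R_C^{AC}·7 = 308.7 + 63.31, so R_C^{AC} = 53.14 kN and R_A = 88.2 − 53.14 = 35.06 kN.
Span CE, ΣM about E: R_C^{CE}·3.6 = 152.2 + 63.31, so R_C^{CE} = 59.86 kN and R_E = 62.4 − 59.86 = 2.545 kN.
R_C = 53.14 + 59.86 = 113 kN.

R_C = 113 kN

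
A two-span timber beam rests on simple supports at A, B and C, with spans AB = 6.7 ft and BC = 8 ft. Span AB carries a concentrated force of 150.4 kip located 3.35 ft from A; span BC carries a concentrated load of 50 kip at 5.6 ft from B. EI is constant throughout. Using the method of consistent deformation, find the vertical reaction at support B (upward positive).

R_B = 122 kip

Insert a hinge at B; M_B is the redundant, and each span becomes simply supported.
End slopes at the hinge B, treating each span as simply supported:
  span AB: point load 150.4 at a = 3.35: Pab(L + a)/(6LEI) = 422/EI
  span BC: point load 50 at a = 5.6: Pab(L + b)/(6LEI) = 145.6/EI
  relative rotation θ_0 = (422 + 145.6)/EI = 567.6/EI
A unit hogging moment at B produces rotation L₁/(3EI) + L₂/(3EI) = 4.9/EI.
Compatibility: M_B·(L₁+L₂)/(3EI) = θ_0, giving M_B = 115.8 kip·ft (hogging).
Span AB, ΣM about A with M_B applied at B: R_B^{AB}·6.7 = 503.8 + 115.8, so R_B^{AB} = 92.49 kip and R_A = 150.4 − 92.49 = 57.91 kip.
Span BC, ΣM about C: R_B^{BC}·8 = 120 + 115.8, so R_B^{BC} = 29.48 kip and R_C = 50 − 29.48 = 20.52 kip.
R_B = 92.49 + 29.48 = 122 kip.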